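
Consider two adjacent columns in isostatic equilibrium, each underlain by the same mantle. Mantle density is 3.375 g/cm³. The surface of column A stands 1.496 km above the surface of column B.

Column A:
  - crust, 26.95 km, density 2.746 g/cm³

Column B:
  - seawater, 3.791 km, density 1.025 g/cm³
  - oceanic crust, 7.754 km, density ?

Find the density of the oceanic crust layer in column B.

Take the compensation level at the base of the deeper column (depth z_c below the surface of column A) and equate Σ ρ_i t_i down to z_c; mantle fills any gap and the z_c terms cancel.
Column A: 26.95×2.746 + (z_c − 26.95)×3.375
Column B: 1.496×0 + 3.791×1.025 + 7.754×ρ + (z_c − 1.496 − 11.545)×3.375
The z_c×3.375 term appears on both sides and cancels. Collect the known terms of each column as K = Σ(ρt)_known − 3.375 × (depth of known layers): K_A = 74.0047 − 3.375×26.95 = −16.95155; K_B = 3.885775 − 3.375×(1.496 + 11.545) = −40.1276.
Balance: K_A = K_B + 7.754×ρ, so ρ = (K_A − K_B)/7.754 = 23.1761/7.754 = 2.99 g/cm³.

2.99 g/cm³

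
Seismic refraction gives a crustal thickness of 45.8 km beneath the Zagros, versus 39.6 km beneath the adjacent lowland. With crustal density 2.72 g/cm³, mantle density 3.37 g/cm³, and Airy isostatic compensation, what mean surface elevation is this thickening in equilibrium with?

Excess crust Δ = 45.8 km − 39.6 km = 6.2 km, split between elevation h and root r with h + r = Δ.
Airy balance ρ_c h = (ρ_m − ρ_c) r gives r = h ρ_c/(ρ_m − ρ_c), so h (1 + ρ_c/(ρ_m − ρ_c)) = Δ, i.e. h = Δ (ρ_m − ρ_c)/ρ_m.
h = 6.2 km × 0.65/3.37 = 1.2 km.

1.2 km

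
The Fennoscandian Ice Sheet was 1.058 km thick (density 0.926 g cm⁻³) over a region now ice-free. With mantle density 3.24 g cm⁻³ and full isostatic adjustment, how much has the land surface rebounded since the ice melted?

0.302 km

Removing the load lets mantle flow back in; uplift u satisfies ρ_ice t = ρ_m u.
u = t ρ_ice/ρ_m = 1.058 km × 0.926/3.24 = 0.302 km.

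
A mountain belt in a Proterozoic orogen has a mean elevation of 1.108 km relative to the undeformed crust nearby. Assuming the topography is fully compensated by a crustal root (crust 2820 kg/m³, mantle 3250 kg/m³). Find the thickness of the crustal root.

Equating mass per unit area of the two columns: the weight of the topography is balanced by the buoyancy of the root, ρ_c h = (ρ_m − ρ_c) r.
r = h · ρ_c / (ρ_m − ρ_c) = 1.108 km × 2820 / (3250 − 2820) = 7.27 km.

7.27 km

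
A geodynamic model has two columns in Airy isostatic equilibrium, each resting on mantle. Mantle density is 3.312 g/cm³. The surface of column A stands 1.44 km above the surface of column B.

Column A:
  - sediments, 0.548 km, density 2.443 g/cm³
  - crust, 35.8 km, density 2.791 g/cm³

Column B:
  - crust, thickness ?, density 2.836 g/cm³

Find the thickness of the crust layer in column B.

30.2 km

Take the compensation level at the base of the deeper column (depth z_c below the surface of column A) and equate Σ ρ_i t_i down to z_c; mantle fills any gap and the z_c terms cancel.
Column A: 0.548×2.443 + 35.8×2.791 + (z_c − 36.348)×3.312
Column B: 1.44×0 + x×2.836 + (z_c − 1.44 − 0 − x)×3.312
The z_c×3.312 term appears on both sides and cancels. Collect the known terms of each column as K = Σ(ρt)_known − 3.312 × (depth of known layers): K_A = 101.256564 − 3.312×36.348 = −19.128012; K_B = 0 − 3.312×(1.44 + 0) = −4.76928.
Balance: K_A = K_B − x×(3.312 − 2.836), so x = (K_B − K_A)/(3.312 − 2.836) = 14.3587/0.476 = 30.2 km.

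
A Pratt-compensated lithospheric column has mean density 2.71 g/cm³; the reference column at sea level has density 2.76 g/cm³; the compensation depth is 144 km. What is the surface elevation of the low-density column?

2.66 km

ρ_ref D = ρ (D + h) → h = D (ρ_ref − ρ)/ρ.
h = 144 km × (2.76 − 2.71)/2.71 = 2.66 km.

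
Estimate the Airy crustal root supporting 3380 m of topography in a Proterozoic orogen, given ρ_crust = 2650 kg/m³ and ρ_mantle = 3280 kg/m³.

14200 m

For local isostatic compensation: the weight of the topography is balanced by the buoyancy of the root, ρ_c h = (ρ_m − ρ_c) r.
r = h · ρ_c / (ρ_m − ρ_c) = 3380 m × 2650 / (3280 − 2650) = 14200 m.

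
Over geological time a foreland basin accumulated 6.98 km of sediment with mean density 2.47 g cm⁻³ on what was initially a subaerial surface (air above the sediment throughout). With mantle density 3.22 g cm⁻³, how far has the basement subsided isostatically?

5.35 km

Subaerial load: s = t ρ_sed / ρ_m = 6.98 km × 2.47/3.22 = 5.35 km.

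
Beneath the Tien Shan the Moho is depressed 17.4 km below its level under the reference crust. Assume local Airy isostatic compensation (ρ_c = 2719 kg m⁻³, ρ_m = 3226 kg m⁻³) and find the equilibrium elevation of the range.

In Airy isostatic equilibrium: ρ_c h = (ρ_m − ρ_c) r.
h = r (ρ_m − ρ_c) / ρ_c = 17.4 km × (3226 − 2719) / 2719 = 3.24 km.

3.24 km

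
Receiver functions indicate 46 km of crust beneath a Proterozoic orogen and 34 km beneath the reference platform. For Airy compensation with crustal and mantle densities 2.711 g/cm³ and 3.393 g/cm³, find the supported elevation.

Excess crust Δ = 46 km − 34 km = 12 km, split between elevation h and root r with h + r = Δ.
Airy balance ρ_c h = (ρ_m − ρ_c) r gives r = h ρ_c/(ρ_m − ρ_c), so h (1 + ρ_c/(ρ_m − ρ_c)) = Δ, i.e. h = Δ (ρ_m − ρ_c)/ρ_m.
h = 12 km × 0.682/3.393 = 2.41 km.

2.41 km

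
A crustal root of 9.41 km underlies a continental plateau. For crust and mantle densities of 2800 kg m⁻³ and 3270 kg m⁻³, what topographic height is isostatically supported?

For local isostatic compensation: ρ_c h = (ρ_m − ρ_c) r.
h = r (ρ_m − ρ_c) / ρ_c = 9.41 km × (3270 − 2800) / 2800 = 1.58 km.

1.58 km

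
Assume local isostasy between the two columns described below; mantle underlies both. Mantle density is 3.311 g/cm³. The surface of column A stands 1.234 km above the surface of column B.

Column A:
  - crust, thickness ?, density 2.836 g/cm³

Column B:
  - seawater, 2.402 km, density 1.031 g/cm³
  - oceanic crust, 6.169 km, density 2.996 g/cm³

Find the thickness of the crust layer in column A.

Take the compensation level at the base of the deeper column (depth z_c below the surface of column A) and equate Σ ρ_i t_i down to z_c; mantle fills any gap and the z_c terms cancel.
Column A: x×2.836 + (z_c − 0 − x)×3.311
Column B: 1.234×0 + 2.402×1.031 + 6.169×2.996 + (z_c − 1.234 − 8.571)×3.311
The z_c×3.311 term appears on both sides and cancels. Collect the known terms of each column as K = Σ(ρt)_known − 3.311 × (depth of known layers): K_A = 0 − 3.311×0 = 0; K_B = 20.958786 − 3.311×(1.234 + 8.571) = −11.505569.
Balance: K_A − x×(3.311 − 2.836) = K_B, so x = (K_A − K_B)/(3.311 − 2.836) = 11.5056/0.475 = 24.2 km.

24.2 km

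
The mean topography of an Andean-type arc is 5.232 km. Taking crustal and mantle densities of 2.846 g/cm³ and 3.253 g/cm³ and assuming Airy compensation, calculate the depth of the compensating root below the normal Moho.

36.6 km

For local isostatic compensation: the weight of the topography is balanced by the buoyancy of the root, ρ_c h = (ρ_m − ρ_c) r.
r = h · ρ_c / (ρ_m − ρ_c) = 5.232 km × 2.846 / (3.253 − 2.846) = 36.6 km.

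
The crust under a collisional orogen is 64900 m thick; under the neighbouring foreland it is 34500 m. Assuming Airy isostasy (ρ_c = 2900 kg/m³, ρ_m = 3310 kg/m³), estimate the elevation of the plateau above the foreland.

Excess crust Δ = 64900 m − 34500 m = 30400 m, split between elevation h and root r with h + r = Δ.
Airy balance ρ_c h = (ρ_m − ρ_c) r gives r = h ρ_c/(ρ_m − ρ_c), so h (1 + ρ_c/(ρ_m − ρ_c)) = Δ, i.e. h = Δ (ρ_m − ρ_c)/ρ_m.
h = 30400 m × 410/3310 = 3770 m.

3770 m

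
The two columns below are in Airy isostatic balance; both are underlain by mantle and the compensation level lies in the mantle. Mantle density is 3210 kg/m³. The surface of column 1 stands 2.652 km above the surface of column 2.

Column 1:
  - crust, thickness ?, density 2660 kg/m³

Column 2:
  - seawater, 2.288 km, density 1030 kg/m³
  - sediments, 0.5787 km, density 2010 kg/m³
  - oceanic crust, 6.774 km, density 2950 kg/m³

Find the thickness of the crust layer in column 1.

29 km

Take the compensation level at the base of the deeper column (depth z_c below the surface of column 1) and equate Σ ρ_i t_i down to z_c; mantle fills any gap and the z_c terms cancel.
Column 1: x×2660 + (z_c − 0 − x)×3210
Column 2: 2.652×0 + 2.288×1030 + 0.5787×2010 + 6.774×2950 + (z_c − 2.652 − 9.6407)×3210
The z_c×3210 term appears on both sides and cancels. Collect the known terms of each column as K = Σ(ρt)_known − 3210 × (depth of known layers): K_1 = 0 − 3210×0 = 0; K_2 = 23503.127 − 3210×(2.652 + 9.6407) = −15956.44.
Balance: K_1 − x×(3210 − 2660) = K_2, so x = (K_1 − K_2)/(3210 − 2660) = 15956.4/550 = 29 km.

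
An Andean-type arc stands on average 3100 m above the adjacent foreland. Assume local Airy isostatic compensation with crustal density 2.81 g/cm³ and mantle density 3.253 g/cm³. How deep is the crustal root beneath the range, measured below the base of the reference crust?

19700 m

For local isostatic compensation: the weight of the topography is balanced by the buoyancy of the root, ρ_c h = (ρ_m − ρ_c) r.
r = h · ρ_c / (ρ_m − ρ_c) = 3100 m × 2.81 / (3.253 − 2.81) = 19700 m.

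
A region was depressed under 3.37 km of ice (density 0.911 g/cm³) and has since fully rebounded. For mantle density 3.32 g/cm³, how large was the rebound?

Removing the load lets mantle flow back in; uplift u satisfies ρ_ice t = ρ_m u.
u = t ρ_ice/ρ_m = 3.37 km × 0.911/3.32 = 0.925 km.

0.925 km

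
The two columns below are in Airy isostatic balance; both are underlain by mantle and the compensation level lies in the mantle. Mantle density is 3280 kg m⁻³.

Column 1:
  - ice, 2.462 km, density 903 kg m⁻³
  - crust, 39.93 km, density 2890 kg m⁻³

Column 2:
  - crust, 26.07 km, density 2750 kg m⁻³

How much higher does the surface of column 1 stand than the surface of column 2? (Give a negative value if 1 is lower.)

2.32 km

For any compensation level in the mantle, the mantle terms cancel and isostasy reduces to e = (Σt_1 − Σt_2) − (Σ(ρt)_1 − Σ(ρt)_2) / ρ_m.
Σt_1 = 42.392 km; Σt_2 = 26.07 km; Σ(ρt)_1 = 117620.886; Σ(ρt)_2 = 71692.5 (in km·kg m⁻³).
e = (42.392 − 26.07) − (117620.886 − 71692.5) / 3280 = 2.32 km.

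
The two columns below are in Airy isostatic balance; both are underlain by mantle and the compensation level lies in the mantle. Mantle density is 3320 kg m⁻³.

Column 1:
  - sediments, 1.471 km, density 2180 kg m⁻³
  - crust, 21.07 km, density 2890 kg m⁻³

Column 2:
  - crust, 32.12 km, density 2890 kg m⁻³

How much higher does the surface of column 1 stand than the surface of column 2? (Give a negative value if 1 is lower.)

For any compensation level in the mantle, the mantle terms cancel and isostasy reduces to e = (Σt_1 − Σt_2) − (Σ(ρt)_1 − Σ(ρt)_2) / ρ_m.
Σt_1 = 22.541 km; Σt_2 = 32.12 km; Σ(ρt)_1 = 64099.08; Σ(ρt)_2 = 92826.8 (in km·kg m⁻³).
e = (22.541 − 32.12) − (64099.08 − 92826.8) / 3320 = −0.926 km.

−0.926 km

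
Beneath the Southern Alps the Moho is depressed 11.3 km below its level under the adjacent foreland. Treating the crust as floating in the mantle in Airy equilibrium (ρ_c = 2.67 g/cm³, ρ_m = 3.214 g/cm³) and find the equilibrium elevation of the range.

2.3 km

Isostatic balance requires: ρ_c h = (ρ_m − ρ_c) r.
h = r (ρ_m − ρ_c) / ρ_c = 11.3 km × (3.214 − 2.67) / 2.67 = 2.3 km.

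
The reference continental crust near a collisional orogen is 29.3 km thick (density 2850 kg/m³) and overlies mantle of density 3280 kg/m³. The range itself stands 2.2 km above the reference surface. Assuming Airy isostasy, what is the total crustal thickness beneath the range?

Root depth r = h ρ_c / (ρ_m − ρ_c) = 2.2 km × 2850 / 430 = 14.58 km.
Total thickness = T + h + r = 29.3 km + 2.2 km + 14.58 km = 46.1 km.

46.1 km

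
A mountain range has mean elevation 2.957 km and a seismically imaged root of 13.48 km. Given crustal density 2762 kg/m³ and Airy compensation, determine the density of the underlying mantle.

3370 kg/m³

Airy balance: ρ_c h = (ρ_m − ρ_c) r → ρ_m = ρ_c (1 + h/r).
ρ_m = 2762 × (1 + 2.957 km/13.48 km) = 3370 kg/m³.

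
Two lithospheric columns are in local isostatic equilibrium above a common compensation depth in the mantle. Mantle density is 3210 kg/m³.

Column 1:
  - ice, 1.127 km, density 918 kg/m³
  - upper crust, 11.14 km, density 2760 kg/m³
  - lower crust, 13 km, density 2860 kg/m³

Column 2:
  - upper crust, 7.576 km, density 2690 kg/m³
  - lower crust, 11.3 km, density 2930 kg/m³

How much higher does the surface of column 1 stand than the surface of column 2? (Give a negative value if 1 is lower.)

For any compensation level in the mantle, the mantle terms cancel and isostasy reduces to e = (Σt_1 − Σt_2) − (Σ(ρt)_1 − Σ(ρt)_2) / ρ_m.
Σt_1 = 25.267 km; Σt_2 = 18.876 km; Σ(ρt)_1 = 68960.986; Σ(ρt)_2 = 53488.44 (in km·kg/m³).
e = (25.267 − 18.876) − (68960.986 − 53488.44) / 3210 = 1.57 km.

1.57 km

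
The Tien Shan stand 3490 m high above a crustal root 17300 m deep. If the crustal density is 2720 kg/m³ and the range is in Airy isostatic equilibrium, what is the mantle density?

3270 kg/m³

Airy balance: ρ_c h = (ρ_m − ρ_c) r → ρ_m = ρ_c (1 + h/r).
ρ_m = 2720 × (1 + 3490 m/17300 m) = 3270 kg/m³.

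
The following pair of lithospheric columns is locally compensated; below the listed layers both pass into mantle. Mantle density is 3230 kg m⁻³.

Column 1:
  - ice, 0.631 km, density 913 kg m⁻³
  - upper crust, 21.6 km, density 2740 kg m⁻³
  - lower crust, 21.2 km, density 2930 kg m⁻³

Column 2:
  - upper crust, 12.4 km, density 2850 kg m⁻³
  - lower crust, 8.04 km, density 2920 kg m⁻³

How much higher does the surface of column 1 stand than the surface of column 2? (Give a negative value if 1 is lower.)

For any compensation level in the mantle, the mantle terms cancel and isostasy reduces to e = (Σt_1 − Σt_2) − (Σ(ρt)_1 − Σ(ρt)_2) / ρ_m.
Σt_1 = 43.431 km; Σt_2 = 20.44 km; Σ(ρt)_1 = 121876.103; Σ(ρt)_2 = 58816.8 (in km·kg m⁻³).
e = (43.431 − 20.44) − (121876.103 − 58816.8) / 3230 = 3.47 km.

3.47 km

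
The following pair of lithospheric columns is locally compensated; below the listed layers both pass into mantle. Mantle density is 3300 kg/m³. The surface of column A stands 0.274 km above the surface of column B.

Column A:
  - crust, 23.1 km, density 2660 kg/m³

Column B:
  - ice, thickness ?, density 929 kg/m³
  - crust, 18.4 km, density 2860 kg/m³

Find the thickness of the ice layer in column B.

Take the compensation level at the base of the deeper column (depth z_c below the surface of column A) and equate Σ ρ_i t_i down to z_c; mantle fills any gap and the z_c terms cancel.
Column A: 23.1×2660 + (z_c − 23.1)×3300
Column B: 0.274×0 + x×929 + 18.4×2860 + (z_c − 0.274 − 18.4 − x)×3300
The z_c×3300 term appears on both sides and cancels. Collect the known terms of each column as K = Σ(ρt)_known − 3300 × (depth of known layers): K_A = 61446 − 3300×23.1 = −14784; K_B = 52624 − 3300×(0.274 + 18.4) = −9000.2.
Balance: K_A = K_B − x×(3300 − 929), so x = (K_B − K_A)/(3300 − 929) = 5783.8/2371 = 2.44 km.

2.44 km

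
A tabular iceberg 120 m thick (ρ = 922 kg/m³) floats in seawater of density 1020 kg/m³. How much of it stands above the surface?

Floating equilibrium: submerged depth d = t ρ_obj/ρ_fluid = 120 m × 922/1020 = 108.5 m.
Freeboard = t − d = 120 m − 108.5 m = 11.5 m.

11.5 m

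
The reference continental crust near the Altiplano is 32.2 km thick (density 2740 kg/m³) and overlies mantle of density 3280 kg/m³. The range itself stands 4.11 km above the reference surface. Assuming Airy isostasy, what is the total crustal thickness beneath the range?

Root depth r = h ρ_c / (ρ_m − ρ_c) = 4.11 km × 2740 / 540 = 20.85 km.
Total thickness = T + h + r = 32.2 km + 4.11 km + 20.85 km = 57.2 km.

57.2 km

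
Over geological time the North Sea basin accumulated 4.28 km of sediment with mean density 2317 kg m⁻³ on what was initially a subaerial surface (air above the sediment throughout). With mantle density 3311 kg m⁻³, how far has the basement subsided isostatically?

3 km

Subaerial load: s = t ρ_sed / ρ_m = 4.28 km × 2317/3311 = 3 km.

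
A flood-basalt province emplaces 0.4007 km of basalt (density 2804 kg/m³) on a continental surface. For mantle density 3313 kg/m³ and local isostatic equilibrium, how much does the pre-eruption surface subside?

Subaerial loading: s = t ρ_load / ρ_m.
s = 0.4007 km × 2804/3313 = 0.339 km.

0.339 km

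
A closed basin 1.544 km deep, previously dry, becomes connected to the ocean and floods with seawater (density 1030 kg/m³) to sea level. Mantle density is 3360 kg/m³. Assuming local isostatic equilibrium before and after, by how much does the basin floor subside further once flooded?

After flooding the water column is d + s deep. Its weight must equal the weight of mantle displaced by the extra subsidence s: (d + s) ρ_w = s ρ_m.
s = d ρ_w / (ρ_m − ρ_w) = 1.544 km × 1030/(3360 − 1030) = 0.683 km.

0.683 km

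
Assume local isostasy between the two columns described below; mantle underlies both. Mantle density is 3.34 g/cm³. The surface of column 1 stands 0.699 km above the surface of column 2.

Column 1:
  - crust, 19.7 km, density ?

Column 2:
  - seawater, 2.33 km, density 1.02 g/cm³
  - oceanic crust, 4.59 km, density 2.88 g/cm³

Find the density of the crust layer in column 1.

2.84 g/cm³

Take the compensation level at the base of the deeper column (depth z_c below the surface of column 1) and equate Σ ρ_i t_i down to z_c; mantle fills any gap and the z_c terms cancel.
Column 1: 19.7×ρ + (z_c − 19.7)×3.34
Column 2: 0.699×0 + 2.33×1.02 + 4.59×2.88 + (z_c − 0.699 − 6.92)×3.34
The z_c×3.34 term appears on both sides and cancels. Collect the known terms of each column as K = Σ(ρt)_known − 3.34 × (depth of known layers): K_1 = 0 − 3.34×19.7 = −65.798; K_2 = 15.5958 − 3.34×(0.699 + 6.92) = −9.85166.
Balance: K_1 + 19.7×ρ = K_2, so ρ = (K_2 − K_1)/19.7 = 55.9463/19.7 = 2.84 g/cm³.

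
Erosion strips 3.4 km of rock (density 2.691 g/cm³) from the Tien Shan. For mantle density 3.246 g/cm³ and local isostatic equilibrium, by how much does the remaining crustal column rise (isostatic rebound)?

2.82 km

Unloading: uplift u = e ρ_c/ρ_m = 3.4 km × 2.691/3.246 = 2.82 km.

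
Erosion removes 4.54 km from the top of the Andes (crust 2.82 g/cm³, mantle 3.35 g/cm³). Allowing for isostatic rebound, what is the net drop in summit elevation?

0.718 km

Rebound u = e ρ_c/ρ_m = 4.54 km × 2.82/3.35 = 3.822 km.
Net surface drop = e − u = 4.54 km − 3.822 km = e (ρ_m − ρ_c)/ρ_m = 0.718 km.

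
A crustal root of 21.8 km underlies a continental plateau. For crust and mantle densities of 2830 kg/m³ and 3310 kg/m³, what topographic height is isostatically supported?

For local isostatic compensation: ρ_c h = (ρ_m − ρ_c) r.
h = r (ρ_m − ρ_c) / ρ_c = 21.8 km × (3310 − 2830) / 2830 = 3.7 km.

3.7 km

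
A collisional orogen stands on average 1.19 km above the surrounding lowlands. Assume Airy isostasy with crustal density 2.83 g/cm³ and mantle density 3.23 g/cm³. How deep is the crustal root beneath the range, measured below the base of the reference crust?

8.42 km

For local isostatic compensation: the weight of the topography is balanced by the buoyancy of the root, ρ_c h = (ρ_m − ρ_c) r.
r = h · ρ_c / (ρ_m − ρ_c) = 1.19 km × 2.83 / (3.23 − 2.83) = 8.42 km.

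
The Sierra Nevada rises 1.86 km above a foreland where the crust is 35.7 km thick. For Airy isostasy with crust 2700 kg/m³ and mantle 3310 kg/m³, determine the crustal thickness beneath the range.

45.8 km

Root depth r = h ρ_c / (ρ_m − ρ_c) = 1.86 km × 2700 / 610 = 8.233 km.
Total thickness = T + h + r = 35.7 km + 1.86 km + 8.233 km = 45.8 km.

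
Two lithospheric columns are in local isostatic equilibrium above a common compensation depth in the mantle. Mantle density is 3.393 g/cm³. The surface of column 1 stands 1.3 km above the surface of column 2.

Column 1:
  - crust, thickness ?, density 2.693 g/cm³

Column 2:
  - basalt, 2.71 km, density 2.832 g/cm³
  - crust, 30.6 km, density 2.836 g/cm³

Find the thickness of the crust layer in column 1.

Take the compensation level at the base of the deeper column (depth z_c below the surface of column 1) and equate Σ ρ_i t_i down to z_c; mantle fills any gap and the z_c terms cancel.
Column 1: x×2.693 + (z_c − 0 − x)×3.393
Column 2: 1.3×0 + 2.71×2.832 + 30.6×2.836 + (z_c − 1.3 − 33.31)×3.393
The z_c×3.393 term appears on both sides and cancels. Collect the known terms of each column as K = Σ(ρt)_known − 3.393 × (depth of known layers): K_1 = 0 − 3.393×0 = 0; K_2 = 94.45632 − 3.393×(1.3 + 33.31) = −22.97541.
Balance: K_1 − x×(3.393 − 2.693) = K_2, so x = (K_1 − K_2)/(3.393 − 2.693) = 22.9754/0.7 = 32.8 km.

32.8 km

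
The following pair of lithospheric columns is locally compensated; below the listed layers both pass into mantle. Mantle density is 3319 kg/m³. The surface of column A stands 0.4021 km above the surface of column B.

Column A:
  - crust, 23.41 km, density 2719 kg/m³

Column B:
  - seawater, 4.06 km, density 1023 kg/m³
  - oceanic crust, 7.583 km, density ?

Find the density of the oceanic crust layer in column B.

2870 kg/m³

Take the compensation level at the base of the deeper column (depth z_c below the surface of column A) and equate Σ ρ_i t_i down to z_c; mantle fills any gap and the z_c terms cancel.
Column A: 23.41×2719 + (z_c − 23.41)×3319
Column B: 0.4021×0 + 4.06×1023 + 7.583×ρ + (z_c − 0.4021 − 11.643)×3319
The z_c×3319 term appears on both sides and cancels. Collect the known terms of each column as K = Σ(ρt)_known − 3319 × (depth of known layers): K_A = 63651.79 − 3319×23.41 = −14046; K_B = 4153.38 − 3319×(0.4021 + 11.643) = −35824.3069.
Balance: K_A = K_B + 7.583×ρ, so ρ = (K_A − K_B)/7.583 = 21778.3/7.583 = 2870 kg/m³.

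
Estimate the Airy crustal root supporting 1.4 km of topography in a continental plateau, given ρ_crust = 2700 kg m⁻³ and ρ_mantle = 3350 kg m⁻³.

In Airy isostatic equilibrium: the weight of the topography is balanced by the buoyancy of the root, ρ_c h = (ρ_m − ρ_c) r.
r = h · ρ_c / (ρ_m − ρ_c) = 1.4 km × 2700 / (3350 − 2700) = 5.82 km.

5.82 km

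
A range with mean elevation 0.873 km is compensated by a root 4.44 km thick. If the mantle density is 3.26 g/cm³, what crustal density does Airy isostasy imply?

ρ_c h = (ρ_m − ρ_c) r → ρ_c (h + r) = ρ_m r → ρ_c = ρ_m r / (h + r).
ρ_c = 3.26 × 4.44 km / (0.873 km + 4.44 km) = 2.72 g/cm³.

2.72 g/cm³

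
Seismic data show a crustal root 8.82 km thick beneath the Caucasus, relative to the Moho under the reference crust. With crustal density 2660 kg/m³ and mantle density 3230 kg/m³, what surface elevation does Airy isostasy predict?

1.89 km

For local isostatic compensation: ρ_c h = (ρ_m − ρ_c) r.
h = r (ρ_m − ρ_c) / ρ_c = 8.82 km × (3230 − 2660) / 2660 = 1.89 km.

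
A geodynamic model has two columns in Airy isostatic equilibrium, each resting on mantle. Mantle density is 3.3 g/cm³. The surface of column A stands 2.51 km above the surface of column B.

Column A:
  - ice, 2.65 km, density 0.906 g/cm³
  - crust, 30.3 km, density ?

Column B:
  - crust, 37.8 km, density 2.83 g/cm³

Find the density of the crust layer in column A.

2.65 g/cm³

Take the compensation level at the base of the deeper column (depth z_c below the surface of column A) and equate Σ ρ_i t_i down to z_c; mantle fills any gap and the z_c terms cancel.
Column A: 2.65×0.906 + 30.3×ρ + (z_c − 32.95)×3.3
Column B: 2.51×0 + 37.8×2.83 + (z_c − 2.51 − 37.8)×3.3
The z_c×3.3 term appears on both sides and cancels. Collect the known terms of each column as K = Σ(ρt)_known − 3.3 × (depth of known layers): K_A = 2.4009 − 3.3×32.95 = −106.3341; K_B = 106.974 − 3.3×(2.51 + 37.8) = −26.049.
Balance: K_A + 30.3×ρ = K_B, so ρ = (K_B − K_A)/30.3 = 80.2851/30.3 = 2.65 g/cm³.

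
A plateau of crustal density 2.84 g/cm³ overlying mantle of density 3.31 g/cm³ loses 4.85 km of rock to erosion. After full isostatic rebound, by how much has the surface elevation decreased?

Rebound u = e ρ_c/ρ_m = 4.85 km × 2.84/3.31 = 4.161 km.
Net surface drop = e − u = 4.85 km − 4.161 km = e (ρ_m − ρ_c)/ρ_m = 0.689 km.

0.689 km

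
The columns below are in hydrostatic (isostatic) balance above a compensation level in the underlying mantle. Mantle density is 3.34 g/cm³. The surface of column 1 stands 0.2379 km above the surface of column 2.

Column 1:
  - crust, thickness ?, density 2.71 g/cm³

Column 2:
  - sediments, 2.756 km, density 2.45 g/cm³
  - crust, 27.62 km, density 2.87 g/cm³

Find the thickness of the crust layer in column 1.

25.8 km

Take the compensation level at the base of the deeper column (depth z_c below the surface of column 1) and equate Σ ρ_i t_i down to z_c; mantle fills any gap and the z_c terms cancel.
Column 1: x×2.71 + (z_c − 0 − x)×3.34
Column 2: 0.2379×0 + 2.756×2.45 + 27.62×2.87 + (z_c − 0.2379 − 30.376)×3.34
The z_c×3.34 term appears on both sides and cancels. Collect the known terms of each column as K = Σ(ρt)_known − 3.34 × (depth of known layers): K_1 = 0 − 3.34×0 = 0; K_2 = 86.0216 − 3.34×(0.2379 + 30.376) = −16.228826.
Balance: K_1 − x×(3.34 − 2.71) = K_2, so x = (K_1 − K_2)/(3.34 − 2.71) = 16.2288/0.63 = 25.8 km.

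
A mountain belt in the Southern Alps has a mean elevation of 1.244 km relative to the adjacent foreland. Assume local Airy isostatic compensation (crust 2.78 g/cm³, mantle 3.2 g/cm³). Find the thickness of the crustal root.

8.23 km

Balancing pressure at the compensation depth: the weight of the topography is balanced by the buoyancy of the root, ρ_c h = (ρ_m − ρ_c) r.
r = h · ρ_c / (ρ_m − ρ_c) = 1.244 km × 2.78 / (3.2 − 2.78) = 8.23 km.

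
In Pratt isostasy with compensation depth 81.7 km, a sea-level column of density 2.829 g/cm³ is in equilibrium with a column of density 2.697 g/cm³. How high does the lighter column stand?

4 km

ρ_ref D = ρ (D + h) → h = D (ρ_ref − ρ)/ρ.
h = 81.7 km × (2.829 − 2.697)/2.697 = 4 km.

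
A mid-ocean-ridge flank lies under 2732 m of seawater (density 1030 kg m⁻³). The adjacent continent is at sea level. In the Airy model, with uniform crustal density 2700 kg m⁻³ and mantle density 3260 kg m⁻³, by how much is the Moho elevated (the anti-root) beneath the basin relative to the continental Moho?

8150 m

Isostatic balance requires: replacing crust with seawater at the top is compensated by replacing crust with mantle at the base: d (ρ_c − ρ_w) = a (ρ_m − ρ_c).
a = d (ρ_c − ρ_w)/(ρ_m − ρ_c) = 2732 m × 1670/560 = 8150 m.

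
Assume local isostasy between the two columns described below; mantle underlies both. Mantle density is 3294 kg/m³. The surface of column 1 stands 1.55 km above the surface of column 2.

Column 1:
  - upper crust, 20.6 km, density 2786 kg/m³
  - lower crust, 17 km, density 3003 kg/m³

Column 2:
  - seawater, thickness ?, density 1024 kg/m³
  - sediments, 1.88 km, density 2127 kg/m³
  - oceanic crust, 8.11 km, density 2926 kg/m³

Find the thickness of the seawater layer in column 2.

2.26 km

Take the compensation level at the base of the deeper column (depth z_c below the surface of column 1) and equate Σ ρ_i t_i down to z_c; mantle fills any gap and the z_c terms cancel.
Column 1: 20.6×2786 + 17×3003 + (z_c − 37.6)×3294
Column 2: 1.55×0 + x×1024 + 1.88×2127 + 8.11×2926 + (z_c − 1.55 − 9.99 − x)×3294
The z_c×3294 term appears on both sides and cancels. Collect the known terms of each column as K = Σ(ρt)_known − 3294 × (depth of known layers): K_1 = 108442.6 − 3294×37.6 = −15411.8; K_2 = 27728.62 − 3294×(1.55 + 9.99) = −10284.14.
Balance: K_1 = K_2 − x×(3294 − 1024), so x = (K_2 − K_1)/(3294 − 1024) = 5127.66/2270 = 2.26 km.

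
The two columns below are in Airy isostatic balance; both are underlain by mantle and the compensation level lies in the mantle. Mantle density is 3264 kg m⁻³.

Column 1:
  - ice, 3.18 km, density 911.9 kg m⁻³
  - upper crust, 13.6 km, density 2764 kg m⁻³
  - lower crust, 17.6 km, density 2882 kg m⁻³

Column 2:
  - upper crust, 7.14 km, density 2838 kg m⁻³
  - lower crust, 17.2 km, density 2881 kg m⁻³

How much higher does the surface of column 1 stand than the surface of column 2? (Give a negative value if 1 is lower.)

For any compensation level in the mantle, the mantle terms cancel and isostasy reduces to e = (Σt_1 − Σt_2) − (Σ(ρt)_1 − Σ(ρt)_2) / ρ_m.
Σt_1 = 34.38 km; Σt_2 = 24.34 km; Σ(ρt)_1 = 91213.442; Σ(ρt)_2 = 69816.52 (in km·kg m⁻³).
e = (34.38 − 24.34) − (91213.442 − 69816.52) / 3264 = 3.48 km.

3.48 km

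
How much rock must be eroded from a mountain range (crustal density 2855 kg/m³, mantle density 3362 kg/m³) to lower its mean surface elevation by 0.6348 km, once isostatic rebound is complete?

4.21 km

Net drop Δ = e − u = e − e ρ_c/ρ_m = e (ρ_m − ρ_c)/ρ_m.
e = Δ ρ_m/(ρ_m − ρ_c) = 0.6348 km × 3362/507 = 4.21 km.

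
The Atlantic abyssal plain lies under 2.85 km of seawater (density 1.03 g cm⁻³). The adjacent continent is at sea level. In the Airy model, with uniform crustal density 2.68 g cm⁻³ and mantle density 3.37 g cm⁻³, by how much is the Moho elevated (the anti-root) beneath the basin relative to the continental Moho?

In Airy isostatic equilibrium: replacing crust with seawater at the top is compensated by replacing crust with mantle at the base: d (ρ_c − ρ_w) = a (ρ_m − ρ_c).
a = d (ρ_c − ρ_w)/(ρ_m − ρ_c) = 2.85 km × 1.65/0.69 = 6.82 km.

6.82 km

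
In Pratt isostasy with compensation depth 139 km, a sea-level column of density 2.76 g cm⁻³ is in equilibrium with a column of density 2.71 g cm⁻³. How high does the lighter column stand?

2.56 km

ρ_ref D = ρ (D + h) → h = D (ρ_ref − ρ)/ρ.
h = 139 km × (2.76 − 2.71)/2.71 = 2.56 km.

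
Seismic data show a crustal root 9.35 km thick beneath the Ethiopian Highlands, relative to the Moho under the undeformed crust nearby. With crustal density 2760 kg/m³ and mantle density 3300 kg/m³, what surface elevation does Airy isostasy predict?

1.83 km

In Airy isostatic equilibrium: ρ_c h = (ρ_m − ρ_c) r.
h = r (ρ_m − ρ_c) / ρ_c = 9.35 km × (3300 − 2760) / 2760 = 1.83 km.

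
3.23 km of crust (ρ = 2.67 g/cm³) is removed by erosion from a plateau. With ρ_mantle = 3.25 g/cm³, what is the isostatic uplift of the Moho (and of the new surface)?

Unloading: uplift u = e ρ_c/ρ_m = 3.23 km × 2.67/3.25 = 2.65 km.

2.65 km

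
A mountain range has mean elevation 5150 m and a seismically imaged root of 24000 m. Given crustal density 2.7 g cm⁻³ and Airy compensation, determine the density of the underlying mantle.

Airy balance: ρ_c h = (ρ_m − ρ_c) r → ρ_m = ρ_c (1 + h/r).
ρ_m = 2.7 × (1 + 5150 m/24000 m) = 3.28 g cm⁻³.

3.28 g cm⁻³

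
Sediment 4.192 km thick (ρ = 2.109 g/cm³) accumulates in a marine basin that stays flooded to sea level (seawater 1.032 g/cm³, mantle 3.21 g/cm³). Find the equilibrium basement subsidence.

2.07 km

Submarine loading: the sediment displaces seawater, and the subsidence is in turn flooded, so s (ρ_m − ρ_w) = t (ρ_sed − ρ_w).
s = 4.192 km × (2.109 − 1.032) / (3.21 − 1.032) = 2.07 km.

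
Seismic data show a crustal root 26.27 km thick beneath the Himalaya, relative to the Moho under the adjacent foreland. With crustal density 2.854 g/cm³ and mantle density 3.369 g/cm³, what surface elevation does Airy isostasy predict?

4.74 km

Isostatic balance requires: ρ_c h = (ρ_m − ρ_c) r.
h = r (ρ_m − ρ_c) / ρ_c = 26.27 km × (3.369 − 2.854) / 2.854 = 4.74 km.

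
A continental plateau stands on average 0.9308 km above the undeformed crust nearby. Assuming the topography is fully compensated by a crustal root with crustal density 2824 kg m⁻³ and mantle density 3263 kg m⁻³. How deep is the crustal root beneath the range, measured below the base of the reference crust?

Isostatic balance requires: the weight of the topography is balanced by the buoyancy of the root, ρ_c h = (ρ_m − ρ_c) r.
r = h · ρ_c / (ρ_m − ρ_c) = 0.9308 km × 2824 / (3263 − 2824) = 5.99 km.

5.99 km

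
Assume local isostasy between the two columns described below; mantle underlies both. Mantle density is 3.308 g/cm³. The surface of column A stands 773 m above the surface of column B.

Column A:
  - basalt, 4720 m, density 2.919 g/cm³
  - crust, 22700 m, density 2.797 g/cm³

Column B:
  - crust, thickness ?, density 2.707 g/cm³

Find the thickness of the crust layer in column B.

18100 m

Take the compensation level at the base of the deeper column (depth z_c below the surface of column A) and equate Σ ρ_i t_i down to z_c; mantle fills any gap and the z_c terms cancel.
Column A: 4720×2.919 + 22700×2.797 + (z_c − 27420)×3.308
Column B: 773×0 + x×2.707 + (z_c − 773 − 0 − x)×3.308
The z_c×3.308 term appears on both sides and cancels. Collect the known terms of each column as K = Σ(ρt)_known − 3.308 × (depth of known layers): K_A = 77269.58 − 3.308×27420 = −13435.78; K_B = 0 − 3.308×(773 + 0) = −2557.084.
Balance: K_A = K_B − x×(3.308 − 2.707), so x = (K_B − K_A)/(3.308 − 2.707) = 10878.7/0.601 = 18100 m.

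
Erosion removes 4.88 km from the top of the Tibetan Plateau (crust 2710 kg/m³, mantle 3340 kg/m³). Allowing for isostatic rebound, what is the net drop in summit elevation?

0.92 km

Rebound u = e ρ_c/ρ_m = 4.88 km × 2710/3340 = 3.96 km.
Net surface drop = e − u = 4.88 km − 3.96 km = e (ρ_m − ρ_c)/ρ_m = 0.92 km.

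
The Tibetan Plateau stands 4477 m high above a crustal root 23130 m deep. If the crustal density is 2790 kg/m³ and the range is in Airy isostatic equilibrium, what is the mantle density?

Airy balance: ρ_c h = (ρ_m − ρ_c) r → ρ_m = ρ_c (1 + h/r).
ρ_m = 2790 × (1 + 4477 m/23130 m) = 3330 kg/m³.

3330 kg/m³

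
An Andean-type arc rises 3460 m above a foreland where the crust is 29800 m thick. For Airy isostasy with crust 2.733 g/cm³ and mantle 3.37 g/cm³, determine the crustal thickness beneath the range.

Root depth r = h ρ_c / (ρ_m − ρ_c) = 3460 m × 2.733 / 0.637 = 14840 m.
Total thickness = T + h + r = 29800 m + 3460 m + 14840 m = 48100 m.

48100 m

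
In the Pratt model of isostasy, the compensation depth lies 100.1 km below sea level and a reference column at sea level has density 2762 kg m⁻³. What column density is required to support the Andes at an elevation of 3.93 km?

Pratt balance: ρ_ref D = ρ (D + h).
ρ = ρ_ref D/(D + h) = 2762 × 100.1 km/(100.1 km + 3.93 km) = 2660 kg m⁻³.

2660 kg m⁻³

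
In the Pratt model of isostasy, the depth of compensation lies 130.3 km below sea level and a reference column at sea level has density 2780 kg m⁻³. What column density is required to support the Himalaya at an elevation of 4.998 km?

Pratt balance: ρ_ref D = ρ (D + h).
ρ = ρ_ref D/(D + h) = 2780 × 130.3 km/(130.3 km + 4.998 km) = 2680 kg m⁻³.

2680 kg m⁻³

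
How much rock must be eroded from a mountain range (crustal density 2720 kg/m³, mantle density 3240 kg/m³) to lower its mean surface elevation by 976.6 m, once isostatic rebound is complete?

Net drop Δ = e − u = e − e ρ_c/ρ_m = e (ρ_m − ρ_c)/ρ_m.
e = Δ ρ_m/(ρ_m − ρ_c) = 976.6 m × 3240/520 = 6080 m.

6080 m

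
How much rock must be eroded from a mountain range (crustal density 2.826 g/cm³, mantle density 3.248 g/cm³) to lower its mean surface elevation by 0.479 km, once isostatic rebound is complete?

3.69 km

Net drop Δ = e − u = e − e ρ_c/ρ_m = e (ρ_m − ρ_c)/ρ_m.
e = Δ ρ_m/(ρ_m − ρ_c) = 0.479 km × 3.248/0.422 = 3.69 km.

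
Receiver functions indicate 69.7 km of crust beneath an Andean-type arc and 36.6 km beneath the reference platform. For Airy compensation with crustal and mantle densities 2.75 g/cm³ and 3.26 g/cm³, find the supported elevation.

5.18 km

Excess crust Δ = 69.7 km − 36.6 km = 33.1 km, split between elevation h and root r with h + r = Δ.
Airy balance ρ_c h = (ρ_m − ρ_c) r gives r = h ρ_c/(ρ_m − ρ_c), so h (1 + ρ_c/(ρ_m − ρ_c)) = Δ, i.e. h = Δ (ρ_m − ρ_c)/ρ_m.
h = 33.1 km × 0.51/3.26 = 5.18 km.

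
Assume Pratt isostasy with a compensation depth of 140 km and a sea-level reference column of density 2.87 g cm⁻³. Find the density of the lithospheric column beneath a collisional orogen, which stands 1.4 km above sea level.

2.84 g cm⁻³

Pratt balance: ρ_ref D = ρ (D + h).
ρ = ρ_ref D/(D + h) = 2.87 × 140 km/(140 km + 1.4 km) = 2.84 g cm⁻³.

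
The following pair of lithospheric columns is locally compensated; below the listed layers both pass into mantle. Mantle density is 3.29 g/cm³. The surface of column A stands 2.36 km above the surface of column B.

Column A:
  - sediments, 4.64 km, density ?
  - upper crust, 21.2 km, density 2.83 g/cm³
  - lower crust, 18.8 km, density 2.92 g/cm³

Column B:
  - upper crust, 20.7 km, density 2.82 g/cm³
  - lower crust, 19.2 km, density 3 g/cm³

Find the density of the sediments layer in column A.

Take the compensation level at the base of the deeper column (depth z_c below the surface of column A) and equate Σ ρ_i t_i down to z_c; mantle fills any gap and the z_c terms cancel.
Column A: 4.64×ρ + 21.2×2.83 + 18.8×2.92 + (z_c − 44.64)×3.29
Column B: 2.36×0 + 20.7×2.82 + 19.2×3 + (z_c − 2.36 − 39.9)×3.29
The z_c×3.29 term appears on both sides and cancels. Collect the known terms of each column as K = Σ(ρt)_known − 3.29 × (depth of known layers): K_A = 114.892 − 3.29×44.64 = −31.9736; K_B = 115.974 − 3.29×(2.36 + 39.9) = −23.0614.
Balance: K_A + 4.64×ρ = K_B, so ρ = (K_B − K_A)/4.64 = 8.9122/4.64 = 1.92 g/cm³.

1.92 g/cm³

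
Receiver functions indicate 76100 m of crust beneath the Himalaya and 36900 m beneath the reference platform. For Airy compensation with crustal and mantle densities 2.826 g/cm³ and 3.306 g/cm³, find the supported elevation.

Excess crust Δ = 76100 m − 36900 m = 39200 m, split between elevation h and root r with h + r = Δ.
Airy balance ρ_c h = (ρ_m − ρ_c) r gives r = h ρ_c/(ρ_m − ρ_c), so h (1 + ρ_c/(ρ_m − ρ_c)) = Δ, i.e. h = Δ (ρ_m − ρ_c)/ρ_m.
h = 39200 m × 0.48/3.306 = 5690 m.

5690 m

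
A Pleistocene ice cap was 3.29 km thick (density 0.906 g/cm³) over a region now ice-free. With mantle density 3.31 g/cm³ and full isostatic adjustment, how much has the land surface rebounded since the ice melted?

0.901 km

Removing the load lets mantle flow back in; uplift u satisfies ρ_ice t = ρ_m u.
u = t ρ_ice/ρ_m = 3.29 km × 0.906/3.31 = 0.901 km.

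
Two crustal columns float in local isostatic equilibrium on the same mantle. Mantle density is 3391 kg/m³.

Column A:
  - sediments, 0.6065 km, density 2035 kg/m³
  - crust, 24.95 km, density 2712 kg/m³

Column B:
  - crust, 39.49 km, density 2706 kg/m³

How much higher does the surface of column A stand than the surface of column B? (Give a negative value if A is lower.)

For any compensation level in the mantle, the mantle terms cancel and isostasy reduces to e = (Σt_A − Σt_B) − (Σ(ρt)_A − Σ(ρt)_B) / ρ_m.
Σt_A = 25.5565 km; Σt_B = 39.49 km; Σ(ρt)_A = 68898.6275; Σ(ρt)_B = 106859.94 (in km·kg/m³).
e = (25.5565 − 39.49) − (68898.6275 − 106859.94) / 3391 = −2.74 km.

−2.74 km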